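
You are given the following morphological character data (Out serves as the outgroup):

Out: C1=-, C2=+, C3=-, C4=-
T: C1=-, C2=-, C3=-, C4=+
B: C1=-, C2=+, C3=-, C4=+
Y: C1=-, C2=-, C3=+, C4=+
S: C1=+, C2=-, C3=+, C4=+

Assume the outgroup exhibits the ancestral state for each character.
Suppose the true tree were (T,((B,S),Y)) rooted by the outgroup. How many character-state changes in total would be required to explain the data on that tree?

6

Map each character onto (T,((B,S),Y)) (rooted by Out) and count the minimum state changes it requires (Fitch parsimony):
C1: 1; C2: 2; C3: 2; C4: 1.
Total tree length = 6.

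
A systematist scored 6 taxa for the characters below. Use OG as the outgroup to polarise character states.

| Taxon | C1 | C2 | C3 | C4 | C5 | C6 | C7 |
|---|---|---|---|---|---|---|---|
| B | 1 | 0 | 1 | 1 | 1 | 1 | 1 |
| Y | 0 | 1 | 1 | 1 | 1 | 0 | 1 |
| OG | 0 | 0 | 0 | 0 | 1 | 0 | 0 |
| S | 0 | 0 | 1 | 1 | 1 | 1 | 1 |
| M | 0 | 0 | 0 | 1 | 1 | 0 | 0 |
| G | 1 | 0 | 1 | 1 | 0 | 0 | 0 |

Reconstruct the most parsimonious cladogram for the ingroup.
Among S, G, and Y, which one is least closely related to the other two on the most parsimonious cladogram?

G

Character polarity is set by the outgroup: the derived state is whichever differs from the outgroup's state, so for C5 the derived state is '0', and for the remaining characters it is '1'.
C1 (state '1') occurs in B and G but conflicts with the nesting implied by the other characters — most parsimoniously interpreted as homoplasy.
C2: derived state '1' in Y only — an autapomorphy, so it tells us nothing about relationships among taxa.
C3 (derived state '1') is shared by B, G, S, and Y — a synapomorphy uniting that clade.
All ingroup taxa share the derived state '1' for C4; it defines the ingroup but does not resolve relationships within it.
C5: derived state '0' in G only — an autapomorphy, so it tells us nothing about relationships among taxa.
Only B and S show the derived state '1' for C6, supporting them as a clade.
C7 (derived state '1') is shared by B, S, and Y — a synapomorphy uniting that clade.
Most parsimonious ingroup topology: ((((B,S),Y),G),M).
S and Y share a more recent common ancestor with each other than either does with G, so G is the least closely related of the three.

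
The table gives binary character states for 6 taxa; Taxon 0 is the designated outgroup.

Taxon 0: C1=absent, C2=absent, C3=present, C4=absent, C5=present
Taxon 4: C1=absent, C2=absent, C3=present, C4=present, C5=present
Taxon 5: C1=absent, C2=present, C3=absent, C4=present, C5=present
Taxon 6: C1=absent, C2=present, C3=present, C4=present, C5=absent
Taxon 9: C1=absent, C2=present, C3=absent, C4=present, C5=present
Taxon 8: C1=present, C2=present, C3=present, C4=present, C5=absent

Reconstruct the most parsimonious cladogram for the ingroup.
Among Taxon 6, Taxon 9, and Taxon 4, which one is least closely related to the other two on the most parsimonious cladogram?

Taxon 4

Character polarity is set by the outgroup: the derived state is whichever differs from the outgroup's state, so for C3, C5 the derived state is 'absent', and for the remaining characters it is 'present'.
C1 (derived state 'present') is unique to Taxon 8 (autapomorphy; uninformative for grouping).
Only Taxon 5, Taxon 6, Taxon 8, and Taxon 9 show the derived state 'present' for C2, supporting them as a clade.
Only Taxon 5 and Taxon 9 show the derived state 'absent' for C3, supporting them as a clade.
C4 (derived state 'present') is shared by all ingroup taxa — unites the whole ingroup.
Only Taxon 6 and Taxon 8 show the derived state 'absent' for C5, supporting them as a clade.
Most parsimonious ingroup topology: (Taxon 4,((Taxon 5,Taxon 9),(Taxon 6,Taxon 8))).
Taxon 6 and Taxon 9 share a more recent common ancestor with each other than either does with Taxon 4, so Taxon 4 is the least closely related of the three.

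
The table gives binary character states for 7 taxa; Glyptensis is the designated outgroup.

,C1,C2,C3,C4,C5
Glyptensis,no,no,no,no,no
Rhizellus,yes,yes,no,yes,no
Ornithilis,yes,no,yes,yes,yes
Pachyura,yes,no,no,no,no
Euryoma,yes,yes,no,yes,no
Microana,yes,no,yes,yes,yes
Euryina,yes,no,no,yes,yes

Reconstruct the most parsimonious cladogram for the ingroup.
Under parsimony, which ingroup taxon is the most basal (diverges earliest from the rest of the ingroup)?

Pachyura

The outgroup has state 'no' for every character, so 'yes' is the derived state throughout.
All ingroup taxa share the derived state 'yes' for C1; it defines the ingroup but does not resolve relationships within it.
Only Euryoma and Rhizellus show the derived state 'yes' for C2, supporting them as a clade.
C3 (derived state 'yes') is shared by Microana and Ornithilis — a synapomorphy uniting that clade.
C4 (derived state 'yes') is shared by Euryina, Euryoma, Microana, Ornithilis, and Rhizellus — a synapomorphy uniting that clade.
C5 (derived state 'yes') is shared by Euryina, Microana, and Ornithilis — a synapomorphy uniting that clade.
Most parsimonious ingroup topology: (((Rhizellus,Euryoma),((Ornithilis,Microana),Euryina)),Pachyura).
Pachyura is sister to the clade containing all other ingroup taxa, so it is the earliest-diverging (most basal) ingroup lineage.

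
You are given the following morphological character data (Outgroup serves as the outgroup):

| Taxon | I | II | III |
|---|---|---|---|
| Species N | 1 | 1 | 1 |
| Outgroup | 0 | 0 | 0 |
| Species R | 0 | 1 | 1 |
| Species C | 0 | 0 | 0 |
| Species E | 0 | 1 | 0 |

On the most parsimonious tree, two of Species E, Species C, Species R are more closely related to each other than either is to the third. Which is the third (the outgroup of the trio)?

The outgroup has state '0' for every character, so '1' is the derived state throughout.
I: derived state '1' in Species N only — an autapomorphy, so it tells us nothing about relationships among taxa.
Only Species E, Species N, and Species R show the derived state '1' for II, supporting them as a clade.
Only Species N and Species R show the derived state '1' for III, supporting them as a clade.
Most parsimonious ingroup topology: ((Species E,(Species R,Species N)),Species C).
Species R and Species E share a more recent common ancestor with each other than either does with Species C, so Species C is the least closely related of the three.

Species C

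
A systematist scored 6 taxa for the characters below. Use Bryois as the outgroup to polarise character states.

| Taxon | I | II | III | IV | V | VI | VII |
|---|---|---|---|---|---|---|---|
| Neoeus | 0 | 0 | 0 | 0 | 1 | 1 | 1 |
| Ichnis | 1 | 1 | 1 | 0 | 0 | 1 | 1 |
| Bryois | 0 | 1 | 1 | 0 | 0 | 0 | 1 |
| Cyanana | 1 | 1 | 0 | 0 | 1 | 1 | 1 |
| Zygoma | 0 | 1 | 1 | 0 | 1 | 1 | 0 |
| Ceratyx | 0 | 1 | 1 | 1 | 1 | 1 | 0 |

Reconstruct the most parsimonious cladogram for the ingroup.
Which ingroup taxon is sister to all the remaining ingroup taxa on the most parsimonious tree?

Character polarity is set by the outgroup: the derived state is whichever differs from the outgroup's state, so for II, III, VII the derived state is '0', and for the remaining characters it is '1'.
I (state '1') occurs in Cyanana and Ichnis but conflicts with the nesting implied by the other characters — most parsimoniously interpreted as homoplasy.
II (derived state '0') is unique to Neoeus (autapomorphy; uninformative for grouping).
III (derived state '0') is shared by Cyanana and Neoeus — a synapomorphy uniting that clade.
IV: derived state '1' in Ceratyx only — an autapomorphy, so it tells us nothing about relationships among taxa.
V: derived state '1' in Ceratyx, Cyanana, Neoeus, and Zygoma only — synapomorphy for {Ceratyx, Cyanana, Neoeus, Zygoma}.
All ingroup taxa share the derived state '1' for VI; it defines the ingroup but does not resolve relationships within it.
VII (derived state '0') is shared by Ceratyx and Zygoma — a synapomorphy uniting that clade.
Most parsimonious ingroup topology: (((Cyanana,Neoeus),(Ceratyx,Zygoma)),Ichnis).
Ichnis is sister to the clade containing all other ingroup taxa, so it is the earliest-diverging (most basal) ingroup lineage.

Ichnis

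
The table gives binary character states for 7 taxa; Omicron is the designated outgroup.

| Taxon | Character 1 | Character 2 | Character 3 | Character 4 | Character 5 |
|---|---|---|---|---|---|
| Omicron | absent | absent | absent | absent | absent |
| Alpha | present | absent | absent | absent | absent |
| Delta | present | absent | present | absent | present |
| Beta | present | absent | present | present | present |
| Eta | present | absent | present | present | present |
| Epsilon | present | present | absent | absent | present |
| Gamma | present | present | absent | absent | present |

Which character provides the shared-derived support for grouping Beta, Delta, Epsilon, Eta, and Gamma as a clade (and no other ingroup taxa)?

The outgroup has state 'absent' for every character, so 'present' is the derived state throughout.
Character 1 (derived state 'present') is shared by all ingroup taxa — unites the whole ingroup.
Character 2 (derived state 'present') is shared by Epsilon and Gamma — a synapomorphy uniting that clade.
Character 3 (derived state 'present') is shared by Beta, Delta, and Eta — a synapomorphy uniting that clade.
Only Beta and Eta show the derived state 'present' for Character 4, supporting them as a clade.
Character 5: derived state 'present' in Beta, Delta, Epsilon, Eta, and Gamma only — synapomorphy for {Beta, Delta, Epsilon, Eta, Gamma}.
Most parsimonious ingroup topology: (Alpha,((Delta,(Beta,Eta)),(Epsilon,Gamma))).
The clade {Beta, Delta, Epsilon, Eta, Gamma} is supported by Character 5: its derived state 'present' occurs in exactly those taxa and in no other taxon (including the outgroup).

Character 5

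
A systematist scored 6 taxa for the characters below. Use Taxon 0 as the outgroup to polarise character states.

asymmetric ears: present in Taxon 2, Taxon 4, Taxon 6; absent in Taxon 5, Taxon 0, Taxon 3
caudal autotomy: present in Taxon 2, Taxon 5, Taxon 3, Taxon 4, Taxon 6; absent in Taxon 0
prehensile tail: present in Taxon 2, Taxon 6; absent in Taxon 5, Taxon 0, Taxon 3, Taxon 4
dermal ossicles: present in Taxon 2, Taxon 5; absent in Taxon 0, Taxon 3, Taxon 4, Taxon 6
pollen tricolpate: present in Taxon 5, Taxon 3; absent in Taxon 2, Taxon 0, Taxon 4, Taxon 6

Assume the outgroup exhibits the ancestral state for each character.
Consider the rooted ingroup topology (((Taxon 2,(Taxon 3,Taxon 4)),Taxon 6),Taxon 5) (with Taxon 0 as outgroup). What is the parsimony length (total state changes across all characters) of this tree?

9

Map each character onto (((Taxon 2,(Taxon 3,Taxon 4)),Taxon 6),Taxon 5) (rooted by Taxon 0) and count the minimum state changes it requires (Fitch parsimony):
asymmetric ears: 2; caudal autotomy: 1; prehensile tail: 2; dermal ossicles: 2; pollen tricolpate: 2.
Total tree length = 9.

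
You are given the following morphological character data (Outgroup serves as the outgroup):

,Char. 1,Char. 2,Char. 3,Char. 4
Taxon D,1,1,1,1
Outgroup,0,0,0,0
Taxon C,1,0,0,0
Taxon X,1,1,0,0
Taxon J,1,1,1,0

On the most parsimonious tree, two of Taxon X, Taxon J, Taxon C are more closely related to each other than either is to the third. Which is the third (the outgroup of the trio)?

The outgroup has state '0' for every character, so '1' is the derived state throughout.
All ingroup taxa share the derived state '1' for Char. 1; it defines the ingroup but does not resolve relationships within it.
Only Taxon D, Taxon J, and Taxon X show the derived state '1' for Char. 2, supporting them as a clade.
Only Taxon D and Taxon J show the derived state '1' for Char. 3, supporting them as a clade.
Char. 4: derived state '1' in Taxon D only — an autapomorphy, so it tells us nothing about relationships among taxa.
Most parsimonious ingroup topology: (((Taxon J,Taxon D),Taxon X),Taxon C).
Taxon J and Taxon X share a more recent common ancestor with each other than either does with Taxon C, so Taxon C is the least closely related of the three.

Taxon C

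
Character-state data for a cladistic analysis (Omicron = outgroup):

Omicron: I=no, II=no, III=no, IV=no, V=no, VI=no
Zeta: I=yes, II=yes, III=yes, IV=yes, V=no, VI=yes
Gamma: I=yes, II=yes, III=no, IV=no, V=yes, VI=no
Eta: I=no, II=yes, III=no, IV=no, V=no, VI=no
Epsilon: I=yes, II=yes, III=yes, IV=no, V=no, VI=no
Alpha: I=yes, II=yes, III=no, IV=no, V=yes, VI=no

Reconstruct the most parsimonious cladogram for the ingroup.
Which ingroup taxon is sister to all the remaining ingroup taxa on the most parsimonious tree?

The outgroup has state 'no' for every character, so 'yes' is the derived state throughout.
I: derived state 'yes' in Alpha, Epsilon, Gamma, and Zeta only — synapomorphy for {Alpha, Epsilon, Gamma, Zeta}.
II (derived state 'yes') is shared by all ingroup taxa — unites the whole ingroup.
Only Epsilon and Zeta show the derived state 'yes' for III, supporting them as a clade.
IV: derived state 'yes' in Zeta only — an autapomorphy, so it tells us nothing about relationships among taxa.
V (derived state 'yes') is shared by Alpha and Gamma — a synapomorphy uniting that clade.
VI: derived state 'yes' in Zeta only — an autapomorphy, so it tells us nothing about relationships among taxa.
Most parsimonious ingroup topology: (((Zeta,Epsilon),(Gamma,Alpha)),Eta).
Eta is sister to the clade containing all other ingroup taxa, so it is the earliest-diverging (most basal) ingroup lineage.

Eta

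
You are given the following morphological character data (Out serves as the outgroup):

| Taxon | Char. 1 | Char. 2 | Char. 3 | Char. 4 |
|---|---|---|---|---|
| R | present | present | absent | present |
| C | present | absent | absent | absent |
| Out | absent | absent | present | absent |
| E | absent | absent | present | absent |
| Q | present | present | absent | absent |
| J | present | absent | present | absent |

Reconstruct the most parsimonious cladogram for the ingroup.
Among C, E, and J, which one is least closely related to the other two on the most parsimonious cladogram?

Character polarity is set by the outgroup: the derived state is whichever differs from the outgroup's state, so for Char. 3 the derived state is 'absent', and for the remaining characters it is 'present'.
Char. 1 (derived state 'present') is shared by C, J, Q, and R — a synapomorphy uniting that clade.
Char. 2: derived state 'present' in Q and R only — synapomorphy for {Q, R}.
Char. 3: derived state 'absent' in C, Q, and R only — synapomorphy for {C, Q, R}.
Char. 4 (derived state 'present') is unique to R (autapomorphy; uninformative for grouping).
Most parsimonious ingroup topology: (((C,(Q,R)),J),E).
C and J share a more recent common ancestor with each other than either does with E, so E is the least closely related of the three.

E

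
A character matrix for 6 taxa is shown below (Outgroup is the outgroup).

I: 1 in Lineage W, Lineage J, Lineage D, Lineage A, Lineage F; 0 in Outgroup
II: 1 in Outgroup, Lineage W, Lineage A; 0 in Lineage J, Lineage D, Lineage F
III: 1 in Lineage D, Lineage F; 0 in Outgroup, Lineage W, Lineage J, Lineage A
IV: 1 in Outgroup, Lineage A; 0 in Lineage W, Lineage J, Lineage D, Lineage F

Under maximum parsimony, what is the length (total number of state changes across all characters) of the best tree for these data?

Character polarity is set by the outgroup: the derived state is whichever differs from the outgroup's state, so for II, IV the derived state is '0', and for the remaining characters it is '1'.
I (derived state '1') is shared by all ingroup taxa — unites the whole ingroup.
II (derived state '0') is shared by Lineage D, Lineage F, and Lineage J — a synapomorphy uniting that clade.
III: derived state '1' in Lineage D and Lineage F only — synapomorphy for {Lineage D, Lineage F}.
IV (derived state '0') is shared by Lineage D, Lineage F, Lineage J, and Lineage W — a synapomorphy uniting that clade.
Most parsimonious ingroup topology: ((Lineage W,(Lineage J,(Lineage D,Lineage F))),Lineage A).
Changes per character on this tree: I: 1; II: 1; III: 1; IV: 1.
Total = 4.

4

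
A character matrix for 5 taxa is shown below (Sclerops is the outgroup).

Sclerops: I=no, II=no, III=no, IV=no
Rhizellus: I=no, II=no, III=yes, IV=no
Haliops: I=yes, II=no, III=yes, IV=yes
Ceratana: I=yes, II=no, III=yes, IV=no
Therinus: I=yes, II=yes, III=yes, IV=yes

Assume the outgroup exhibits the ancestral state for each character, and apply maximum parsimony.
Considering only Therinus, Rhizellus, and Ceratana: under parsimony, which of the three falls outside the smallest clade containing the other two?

Rhizellus

The outgroup has state 'no' for every character, so 'yes' is the derived state throughout.
I (derived state 'yes') is shared by Ceratana, Haliops, and Therinus — a synapomorphy uniting that clade.
II (derived state 'yes') is unique to Therinus (autapomorphy; uninformative for grouping).
All ingroup taxa share the derived state 'yes' for III; it defines the ingroup but does not resolve relationships within it.
IV: derived state 'yes' in Haliops and Therinus only — synapomorphy for {Haliops, Therinus}.
Most parsimonious ingroup topology: (Rhizellus,((Haliops,Therinus),Ceratana)).
Ceratana and Therinus share a more recent common ancestor with each other than either does with Rhizellus, so Rhizellus is the least closely related of the three.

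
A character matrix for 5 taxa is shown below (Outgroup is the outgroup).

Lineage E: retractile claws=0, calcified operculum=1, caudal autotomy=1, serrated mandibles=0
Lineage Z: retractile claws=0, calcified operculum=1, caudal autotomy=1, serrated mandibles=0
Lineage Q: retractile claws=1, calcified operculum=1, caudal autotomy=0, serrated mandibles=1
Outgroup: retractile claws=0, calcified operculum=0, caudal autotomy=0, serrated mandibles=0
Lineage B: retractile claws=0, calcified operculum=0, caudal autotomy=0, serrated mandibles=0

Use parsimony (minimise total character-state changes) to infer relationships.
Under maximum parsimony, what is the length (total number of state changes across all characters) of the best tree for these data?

The outgroup has state '0' for every character, so '1' is the derived state throughout.
retractile claws: derived state '1' in Lineage Q only — an autapomorphy, so it tells us nothing about relationships among taxa.
calcified operculum: derived state '1' in Lineage E, Lineage Q, and Lineage Z only — synapomorphy for {Lineage E, Lineage Q, Lineage Z}.
Only Lineage E and Lineage Z show the derived state '1' for caudal autotomy, supporting them as a clade.
serrated mandibles: derived state '1' in Lineage Q only — an autapomorphy, so it tells us nothing about relationships among taxa.
Most parsimonious ingroup topology: (((Lineage E,Lineage Z),Lineage Q),Lineage B).
Changes per character on this tree: retractile claws: 1; calcified operculum: 1; caudal autotomy: 1; serrated mandibles: 1.
Total = 4.

4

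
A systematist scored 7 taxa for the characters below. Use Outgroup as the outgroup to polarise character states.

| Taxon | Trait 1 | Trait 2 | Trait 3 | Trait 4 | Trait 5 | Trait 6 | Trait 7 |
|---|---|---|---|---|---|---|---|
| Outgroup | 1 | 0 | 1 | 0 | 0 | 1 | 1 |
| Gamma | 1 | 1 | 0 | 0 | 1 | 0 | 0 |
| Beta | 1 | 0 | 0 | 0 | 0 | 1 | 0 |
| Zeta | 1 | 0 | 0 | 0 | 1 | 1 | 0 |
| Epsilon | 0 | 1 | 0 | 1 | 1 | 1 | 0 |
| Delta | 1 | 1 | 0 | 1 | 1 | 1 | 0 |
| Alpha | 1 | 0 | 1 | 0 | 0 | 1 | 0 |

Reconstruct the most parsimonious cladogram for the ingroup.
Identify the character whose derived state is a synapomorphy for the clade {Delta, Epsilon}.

Trait 4

Character polarity is set by the outgroup: the derived state is whichever differs from the outgroup's state, so for Trait 1, Trait 3, Trait 6, Trait 7 the derived state is '0', and for the remaining characters it is '1'.
Trait 1: derived state '0' in Epsilon only — an autapomorphy, so it tells us nothing about relationships among taxa.
Only Delta, Epsilon, and Gamma show the derived state '1' for Trait 2, supporting them as a clade.
Trait 3 (derived state '0') is shared by Beta, Delta, Epsilon, Gamma, and Zeta — a synapomorphy uniting that clade.
Trait 4: derived state '1' in Delta and Epsilon only — synapomorphy for {Delta, Epsilon}.
Trait 5 (derived state '1') is shared by Delta, Epsilon, Gamma, and Zeta — a synapomorphy uniting that clade.
Trait 6 (derived state '0') is unique to Gamma (autapomorphy; uninformative for grouping).
All ingroup taxa share the derived state '0' for Trait 7; it defines the ingroup but does not resolve relationships within it.
Most parsimonious ingroup topology: ((((Gamma,(Epsilon,Delta)),Zeta),Beta),Alpha).
The clade {Delta, Epsilon} is supported by Trait 4: its derived state '1' occurs in exactly those taxa and in no other taxon (including the outgroup).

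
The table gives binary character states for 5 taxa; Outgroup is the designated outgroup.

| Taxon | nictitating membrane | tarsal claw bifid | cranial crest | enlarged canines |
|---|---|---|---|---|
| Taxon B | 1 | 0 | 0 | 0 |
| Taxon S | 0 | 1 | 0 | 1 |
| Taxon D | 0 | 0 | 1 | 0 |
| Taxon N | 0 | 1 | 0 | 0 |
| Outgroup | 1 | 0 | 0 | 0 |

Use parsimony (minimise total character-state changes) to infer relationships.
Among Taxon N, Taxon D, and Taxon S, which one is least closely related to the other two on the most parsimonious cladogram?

Character polarity is set by the outgroup: the derived state is whichever differs from the outgroup's state, so for nictitating membrane the derived state is '0', and for the remaining characters it is '1'.
nictitating membrane (derived state '0') is shared by Taxon D, Taxon N, and Taxon S — a synapomorphy uniting that clade.
tarsal claw bifid: derived state '1' in Taxon N and Taxon S only — synapomorphy for {Taxon N, Taxon S}.
cranial crest: derived state '1' in Taxon D only — an autapomorphy, so it tells us nothing about relationships among taxa.
enlarged canines (derived state '1') is unique to Taxon S (autapomorphy; uninformative for grouping).
Most parsimonious ingroup topology: ((Taxon D,(Taxon N,Taxon S)),Taxon B).
Taxon S and Taxon N share a more recent common ancestor with each other than either does with Taxon D, so Taxon D is the least closely related of the three.

Taxon D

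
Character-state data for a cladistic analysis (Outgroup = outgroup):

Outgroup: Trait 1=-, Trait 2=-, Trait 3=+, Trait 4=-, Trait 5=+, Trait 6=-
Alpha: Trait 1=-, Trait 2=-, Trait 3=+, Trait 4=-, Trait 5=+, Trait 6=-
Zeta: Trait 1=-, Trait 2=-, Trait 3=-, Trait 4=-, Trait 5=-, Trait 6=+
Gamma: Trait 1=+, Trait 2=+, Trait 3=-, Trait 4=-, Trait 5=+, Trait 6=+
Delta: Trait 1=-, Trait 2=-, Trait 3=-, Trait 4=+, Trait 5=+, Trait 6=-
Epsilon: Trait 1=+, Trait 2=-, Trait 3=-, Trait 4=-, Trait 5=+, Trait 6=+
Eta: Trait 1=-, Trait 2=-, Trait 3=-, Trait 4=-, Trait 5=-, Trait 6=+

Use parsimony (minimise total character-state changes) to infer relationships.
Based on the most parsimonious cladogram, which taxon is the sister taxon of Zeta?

Eta

Character polarity is set by the outgroup: the derived state is whichever differs from the outgroup's state, so for Trait 3, Trait 5 the derived state is '-', and for the remaining characters it is '+'.
Only Epsilon and Gamma show the derived state '+' for Trait 1, supporting them as a clade.
Trait 2: derived state '+' in Gamma only — an autapomorphy, so it tells us nothing about relationships among taxa.
Trait 3 (derived state '-') is shared by Delta, Epsilon, Eta, Gamma, and Zeta — a synapomorphy uniting that clade.
Trait 4: derived state '+' in Delta only — an autapomorphy, so it tells us nothing about relationships among taxa.
Trait 5 (derived state '-') is shared by Eta and Zeta — a synapomorphy uniting that clade.
Trait 6: derived state '+' in Epsilon, Eta, Gamma, and Zeta only — synapomorphy for {Epsilon, Eta, Gamma, Zeta}.
Most parsimonious ingroup topology: (Alpha,(((Zeta,Eta),(Gamma,Epsilon)),Delta)).
Zeta and Eta form a cherry on this tree, so they are sister taxa.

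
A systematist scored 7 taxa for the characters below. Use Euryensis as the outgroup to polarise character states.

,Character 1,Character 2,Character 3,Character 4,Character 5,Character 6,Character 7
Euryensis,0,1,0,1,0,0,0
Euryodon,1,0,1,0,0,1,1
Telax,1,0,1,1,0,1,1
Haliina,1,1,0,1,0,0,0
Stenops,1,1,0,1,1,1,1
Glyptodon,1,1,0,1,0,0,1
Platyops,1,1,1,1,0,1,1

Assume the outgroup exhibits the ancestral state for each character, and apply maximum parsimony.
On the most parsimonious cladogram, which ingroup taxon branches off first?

Haliina

Character polarity is set by the outgroup: the derived state is whichever differs from the outgroup's state, so for Character 2, Character 4 the derived state is '0', and for the remaining characters it is '1'.
All ingroup taxa share the derived state '1' for Character 1; it defines the ingroup but does not resolve relationships within it.
Character 2: derived state '0' in Euryodon and Telax only — synapomorphy for {Euryodon, Telax}.
Only Euryodon, Platyops, and Telax show the derived state '1' for Character 3, supporting them as a clade.
Character 4 (derived state '0') is unique to Euryodon (autapomorphy; uninformative for grouping).
Character 5 (derived state '1') is unique to Stenops (autapomorphy; uninformative for grouping).
Character 6 (derived state '1') is shared by Euryodon, Platyops, Stenops, and Telax — a synapomorphy uniting that clade.
Character 7 (derived state '1') is shared by Euryodon, Glyptodon, Platyops, Stenops, and Telax — a synapomorphy uniting that clade.
Most parsimonious ingroup topology: (((((Euryodon,Telax),Platyops),Stenops),Glyptodon),Haliina).
Haliina is sister to the clade containing all other ingroup taxa, so it is the earliest-diverging (most basal) ingroup lineage.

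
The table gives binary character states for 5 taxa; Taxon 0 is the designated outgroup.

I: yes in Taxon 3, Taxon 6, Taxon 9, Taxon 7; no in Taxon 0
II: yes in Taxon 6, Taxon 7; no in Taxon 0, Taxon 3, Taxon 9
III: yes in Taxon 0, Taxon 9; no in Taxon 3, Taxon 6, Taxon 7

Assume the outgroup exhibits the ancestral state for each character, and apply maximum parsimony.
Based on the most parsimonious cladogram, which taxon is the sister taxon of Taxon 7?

Character polarity is set by the outgroup: the derived state is whichever differs from the outgroup's state, so for III the derived state is 'no', and for the remaining characters it is 'yes'.
I (derived state 'yes') is shared by all ingroup taxa — unites the whole ingroup.
II: derived state 'yes' in Taxon 6 and Taxon 7 only — synapomorphy for {Taxon 6, Taxon 7}.
Only Taxon 3, Taxon 6, and Taxon 7 show the derived state 'no' for III, supporting them as a clade.
Most parsimonious ingroup topology: (((Taxon 7,Taxon 6),Taxon 3),Taxon 9).
Taxon 7 and Taxon 6 form a cherry on this tree, so they are sister taxa.

Taxon 6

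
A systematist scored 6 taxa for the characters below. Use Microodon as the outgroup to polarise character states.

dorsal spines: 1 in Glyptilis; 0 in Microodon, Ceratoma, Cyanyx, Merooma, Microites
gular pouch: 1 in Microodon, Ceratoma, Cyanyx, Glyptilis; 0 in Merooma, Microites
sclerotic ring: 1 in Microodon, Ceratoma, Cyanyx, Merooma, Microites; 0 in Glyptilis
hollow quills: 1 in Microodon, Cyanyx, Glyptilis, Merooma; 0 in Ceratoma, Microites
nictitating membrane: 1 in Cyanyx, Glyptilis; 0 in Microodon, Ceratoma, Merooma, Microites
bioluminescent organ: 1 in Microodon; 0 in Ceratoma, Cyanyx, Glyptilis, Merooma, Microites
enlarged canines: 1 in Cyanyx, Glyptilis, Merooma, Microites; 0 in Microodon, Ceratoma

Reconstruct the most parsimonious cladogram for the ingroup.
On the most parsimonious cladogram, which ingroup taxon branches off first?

Character polarity is set by the outgroup: the derived state is whichever differs from the outgroup's state, so for gular pouch, sclerotic ring, hollow quills, bioluminescent organ the derived state is '0', and for the remaining characters it is '1'.
dorsal spines (derived state '1') is unique to Glyptilis (autapomorphy; uninformative for grouping).
Only Merooma and Microites show the derived state '0' for gular pouch, supporting them as a clade.
sclerotic ring: derived state '0' in Glyptilis only — an autapomorphy, so it tells us nothing about relationships among taxa.
hollow quills groups Ceratoma and Microites, which is incompatible with the clades supported by the remaining characters; treating it as convergent (homoplasy) costs fewer steps than any alternative tree.
Only Cyanyx and Glyptilis show the derived state '1' for nictitating membrane, supporting them as a clade.
bioluminescent organ (derived state '0') is shared by all ingroup taxa — unites the whole ingroup.
enlarged canines (derived state '1') is shared by Cyanyx, Glyptilis, Merooma, and Microites — a synapomorphy uniting that clade.
Most parsimonious ingroup topology: (Ceratoma,((Cyanyx,Glyptilis),(Merooma,Microites))).
Ceratoma is sister to the clade containing all other ingroup taxa, so it is the earliest-diverging (most basal) ingroup lineage.

Ceratoma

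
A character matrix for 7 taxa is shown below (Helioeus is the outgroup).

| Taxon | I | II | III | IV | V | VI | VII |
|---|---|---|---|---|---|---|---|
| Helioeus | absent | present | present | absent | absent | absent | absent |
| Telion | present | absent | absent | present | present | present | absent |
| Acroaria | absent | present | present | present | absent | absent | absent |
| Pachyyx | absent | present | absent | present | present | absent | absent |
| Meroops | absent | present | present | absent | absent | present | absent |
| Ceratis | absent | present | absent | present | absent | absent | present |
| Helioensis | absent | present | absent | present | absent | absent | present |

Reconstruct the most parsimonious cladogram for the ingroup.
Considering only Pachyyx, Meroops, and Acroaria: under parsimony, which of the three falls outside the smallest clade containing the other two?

Character polarity is set by the outgroup: the derived state is whichever differs from the outgroup's state, so for II, III the derived state is 'absent', and for the remaining characters it is 'present'.
I: derived state 'present' in Telion only — an autapomorphy, so it tells us nothing about relationships among taxa.
II (derived state 'absent') is unique to Telion (autapomorphy; uninformative for grouping).
III: derived state 'absent' in Ceratis, Helioensis, Pachyyx, and Telion only — synapomorphy for {Ceratis, Helioensis, Pachyyx, Telion}.
Only Acroaria, Ceratis, Helioensis, Pachyyx, and Telion show the derived state 'present' for IV, supporting them as a clade.
V (derived state 'present') is shared by Pachyyx and Telion — a synapomorphy uniting that clade.
VI groups Meroops and Telion, which is incompatible with the clades supported by the remaining characters; treating it as convergent (homoplasy) costs fewer steps than any alternative tree.
VII (derived state 'present') is shared by Ceratis and Helioensis — a synapomorphy uniting that clade.
Most parsimonious ingroup topology: ((((Telion,Pachyyx),(Ceratis,Helioensis)),Acroaria),Meroops).
Pachyyx and Acroaria share a more recent common ancestor with each other than either does with Meroops, so Meroops is the least closely related of the three.

Meroops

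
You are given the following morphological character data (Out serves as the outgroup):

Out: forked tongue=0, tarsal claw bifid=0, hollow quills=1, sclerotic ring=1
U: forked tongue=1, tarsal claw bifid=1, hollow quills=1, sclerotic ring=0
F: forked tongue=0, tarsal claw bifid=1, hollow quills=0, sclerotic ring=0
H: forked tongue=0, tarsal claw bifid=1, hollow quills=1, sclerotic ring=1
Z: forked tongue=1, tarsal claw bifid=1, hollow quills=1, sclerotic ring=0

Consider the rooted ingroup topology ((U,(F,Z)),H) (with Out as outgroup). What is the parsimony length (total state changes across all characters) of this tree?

5

Map each character onto ((U,(F,Z)),H) (rooted by Out) and count the minimum state changes it requires (Fitch parsimony):
forked tongue: 2; tarsal claw bifid: 1; hollow quills: 1; sclerotic ring: 1.
Total tree length = 5.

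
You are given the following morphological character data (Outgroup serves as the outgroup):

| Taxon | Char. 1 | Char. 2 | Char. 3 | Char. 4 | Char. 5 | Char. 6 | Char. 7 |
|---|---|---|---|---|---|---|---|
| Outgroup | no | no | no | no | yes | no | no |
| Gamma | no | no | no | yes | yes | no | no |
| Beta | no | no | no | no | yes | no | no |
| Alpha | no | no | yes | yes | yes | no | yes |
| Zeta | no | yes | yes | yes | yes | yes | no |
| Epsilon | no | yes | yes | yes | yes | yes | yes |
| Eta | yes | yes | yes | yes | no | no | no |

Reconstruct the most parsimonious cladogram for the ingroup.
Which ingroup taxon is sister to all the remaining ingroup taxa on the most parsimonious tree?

Character polarity is set by the outgroup: the derived state is whichever differs from the outgroup's state, so for Char. 5 the derived state is 'no', and for the remaining characters it is 'yes'.
Char. 1 (derived state 'yes') is unique to Eta (autapomorphy; uninformative for grouping).
Only Epsilon, Eta, and Zeta show the derived state 'yes' for Char. 2, supporting them as a clade.
Char. 3: derived state 'yes' in Alpha, Epsilon, Eta, and Zeta only — synapomorphy for {Alpha, Epsilon, Eta, Zeta}.
Char. 4 (derived state 'yes') is shared by Alpha, Epsilon, Eta, Gamma, and Zeta — a synapomorphy uniting that clade.
Char. 5: derived state 'no' in Eta only — an autapomorphy, so it tells us nothing about relationships among taxa.
Char. 6 (derived state 'yes') is shared by Epsilon and Zeta — a synapomorphy uniting that clade.
Char. 7 (state 'yes') occurs in Alpha and Epsilon but conflicts with the nesting implied by the other characters — most parsimoniously interpreted as homoplasy.
Most parsimonious ingroup topology: ((Gamma,(Alpha,((Zeta,Epsilon),Eta))),Beta).
Beta is sister to the clade containing all other ingroup taxa, so it is the earliest-diverging (most basal) ingroup lineage.

Beta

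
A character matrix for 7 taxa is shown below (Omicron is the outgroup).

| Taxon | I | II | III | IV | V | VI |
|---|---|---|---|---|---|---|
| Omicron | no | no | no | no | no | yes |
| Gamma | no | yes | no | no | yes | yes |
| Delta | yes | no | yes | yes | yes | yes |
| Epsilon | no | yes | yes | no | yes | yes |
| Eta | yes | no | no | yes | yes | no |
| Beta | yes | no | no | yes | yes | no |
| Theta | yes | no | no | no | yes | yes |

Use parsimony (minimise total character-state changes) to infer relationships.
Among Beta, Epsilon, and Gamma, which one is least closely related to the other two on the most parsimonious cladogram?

Character polarity is set by the outgroup: the derived state is whichever differs from the outgroup's state, so for VI the derived state is 'no', and for the remaining characters it is 'yes'.
I (derived state 'yes') is shared by Beta, Delta, Eta, and Theta — a synapomorphy uniting that clade.
II (derived state 'yes') is shared by Epsilon and Gamma — a synapomorphy uniting that clade.
III groups Delta and Epsilon, which is incompatible with the clades supported by the remaining characters; treating it as convergent (homoplasy) costs fewer steps than any alternative tree.
IV: derived state 'yes' in Beta, Delta, and Eta only — synapomorphy for {Beta, Delta, Eta}.
All ingroup taxa share the derived state 'yes' for V; it defines the ingroup but does not resolve relationships within it.
VI (derived state 'no') is shared by Beta and Eta — a synapomorphy uniting that clade.
Most parsimonious ingroup topology: ((Gamma,Epsilon),((Delta,(Eta,Beta)),Theta)).
Gamma and Epsilon share a more recent common ancestor with each other than either does with Beta, so Beta is the least closely related of the three.

Beta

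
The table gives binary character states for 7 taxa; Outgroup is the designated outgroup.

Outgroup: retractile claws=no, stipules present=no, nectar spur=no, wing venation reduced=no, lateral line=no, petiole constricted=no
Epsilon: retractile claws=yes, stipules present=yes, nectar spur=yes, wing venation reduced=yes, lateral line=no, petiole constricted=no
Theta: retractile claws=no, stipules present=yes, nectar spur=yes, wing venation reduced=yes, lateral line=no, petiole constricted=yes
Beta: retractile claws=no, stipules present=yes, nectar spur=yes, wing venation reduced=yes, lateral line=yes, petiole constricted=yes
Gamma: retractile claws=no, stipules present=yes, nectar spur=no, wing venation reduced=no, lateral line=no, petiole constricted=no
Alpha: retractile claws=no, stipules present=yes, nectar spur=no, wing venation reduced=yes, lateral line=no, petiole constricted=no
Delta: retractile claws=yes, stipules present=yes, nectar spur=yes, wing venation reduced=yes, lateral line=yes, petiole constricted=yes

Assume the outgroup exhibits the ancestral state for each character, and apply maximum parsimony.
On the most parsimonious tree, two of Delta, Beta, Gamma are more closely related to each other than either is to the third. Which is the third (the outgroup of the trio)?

The outgroup has state 'no' for every character, so 'yes' is the derived state throughout.
retractile claws (state 'yes') occurs in Delta and Epsilon but conflicts with the nesting implied by the other characters — most parsimoniously interpreted as homoplasy.
All ingroup taxa share the derived state 'yes' for stipules present; it defines the ingroup but does not resolve relationships within it.
nectar spur (derived state 'yes') is shared by Beta, Delta, Epsilon, and Theta — a synapomorphy uniting that clade.
wing venation reduced (derived state 'yes') is shared by Alpha, Beta, Delta, Epsilon, and Theta — a synapomorphy uniting that clade.
lateral line (derived state 'yes') is shared by Beta and Delta — a synapomorphy uniting that clade.
Only Beta, Delta, and Theta show the derived state 'yes' for petiole constricted, supporting them as a clade.
Most parsimonious ingroup topology: (((Epsilon,(Theta,(Beta,Delta))),Alpha),Gamma).
Beta and Delta share a more recent common ancestor with each other than either does with Gamma, so Gamma is the least closely related of the three.

Gamma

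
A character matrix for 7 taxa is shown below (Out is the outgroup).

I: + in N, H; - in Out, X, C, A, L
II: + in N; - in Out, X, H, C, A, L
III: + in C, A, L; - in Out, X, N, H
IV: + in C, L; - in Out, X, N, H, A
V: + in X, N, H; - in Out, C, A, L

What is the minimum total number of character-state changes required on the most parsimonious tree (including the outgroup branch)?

The outgroup has state '-' for every character, so '+' is the derived state throughout.
Only H and N show the derived state '+' for I, supporting them as a clade.
II (derived state '+') is unique to N (autapomorphy; uninformative for grouping).
III (derived state '+') is shared by A, C, and L — a synapomorphy uniting that clade.
IV: derived state '+' in C and L only — synapomorphy for {C, L}.
V: derived state '+' in H, N, and X only — synapomorphy for {H, N, X}.
Most parsimonious ingroup topology: ((X,(N,H)),((C,L),A)).
Changes per character on this tree: I: 1; II: 1; III: 1; IV: 1; V: 1.
Total = 5.

5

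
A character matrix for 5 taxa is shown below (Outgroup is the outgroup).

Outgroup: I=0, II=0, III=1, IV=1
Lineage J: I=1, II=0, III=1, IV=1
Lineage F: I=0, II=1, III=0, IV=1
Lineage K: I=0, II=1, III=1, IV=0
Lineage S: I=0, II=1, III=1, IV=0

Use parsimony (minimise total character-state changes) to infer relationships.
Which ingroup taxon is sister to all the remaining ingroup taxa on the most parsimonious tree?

Character polarity is set by the outgroup: the derived state is whichever differs from the outgroup's state, so for III, IV the derived state is '0', and for the remaining characters it is '1'.
I (derived state '1') is unique to Lineage J (autapomorphy; uninformative for grouping).
Only Lineage F, Lineage K, and Lineage S show the derived state '1' for II, supporting them as a clade.
III: derived state '0' in Lineage F only — an autapomorphy, so it tells us nothing about relationships among taxa.
Only Lineage K and Lineage S show the derived state '0' for IV, supporting them as a clade.
Most parsimonious ingroup topology: (Lineage J,(Lineage F,(Lineage K,Lineage S))).
Lineage J is sister to the clade containing all other ingroup taxa, so it is the earliest-diverging (most basal) ingroup lineage.

Lineage J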